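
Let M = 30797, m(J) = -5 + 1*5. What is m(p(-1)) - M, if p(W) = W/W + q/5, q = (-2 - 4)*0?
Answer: -30797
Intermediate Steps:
q = 0 (q = -6*0 = 0)
p(W) = 1 (p(W) = W/W + 0/5 = 1 + 0*(⅕) = 1 + 0 = 1)
m(J) = 0 (m(J) = -5 + 5 = 0)
m(p(-1)) - M = 0 - 1*30797 = 0 - 30797 = -30797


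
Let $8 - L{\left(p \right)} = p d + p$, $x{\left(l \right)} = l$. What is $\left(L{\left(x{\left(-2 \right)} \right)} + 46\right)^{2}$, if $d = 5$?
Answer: $4356$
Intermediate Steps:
$L{\left(p \right)} = 8 - 6 p$ ($L{\left(p \right)} = 8 - \left(p 5 + p\right) = 8 - \left(5 p + p\right) = 8 - 6 p$)
$\left(L{\left(x{\left(-2 \right)} \right)} + 46\right)^{2} = \left(\left(8 - -12\right) + 46\right)^{2} = \left(\left(8 + 12\right) + 46\right)^{2} = \left(20 + 46\right)^{2} = 66^{2} = 4356$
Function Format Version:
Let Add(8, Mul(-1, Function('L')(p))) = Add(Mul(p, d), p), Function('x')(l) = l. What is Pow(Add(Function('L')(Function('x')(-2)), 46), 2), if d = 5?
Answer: 4356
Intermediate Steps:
Function('L')(p) = Add(8, Mul(-6, p)) (Function('L')(p) = Add(8, Mul(-1, Add(Mul(p, 5), p))) = Add(8, Mul(-1, Add(Mul(5, p), p))) = Add(8, Mul(-1, Mul(6, p))) = Add(8, Mul(-6, p)))
Pow(Add(Function('L')(Function('x')(-2)), 46), 2) = Pow(Add(Add(8, Mul(-6, -2)), 46), 2) = Pow(Add(Add(8, 12), 46), 2) = Pow(Add(20, 46), 2) = Pow(66, 2) = 4356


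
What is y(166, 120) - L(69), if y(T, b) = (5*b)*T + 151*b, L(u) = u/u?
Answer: 117719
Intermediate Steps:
L(u) = 1
y(T, b) = 151*b + 5*T*b (y(T, b) = 5*T*b + 151*b = 151*b + 5*T*b)
y(166, 120) - L(69) = 120*(151 + 5*166) - 1*1 = 120*(151 + 830) - 1 = 120*981 - 1 = 117720 - 1 = 117719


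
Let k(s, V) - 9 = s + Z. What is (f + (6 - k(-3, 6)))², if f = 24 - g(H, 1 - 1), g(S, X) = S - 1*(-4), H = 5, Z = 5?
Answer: 100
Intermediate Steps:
k(s, V) = 14 + s (k(s, V) = 9 + (s + 5) = 9 + (5 + s) = 14 + s)
g(S, X) = 4 + S (g(S, X) = S + 4 = 4 + S)
f = 15 (f = 24 - (4 + 5) = 24 - 1*9 = 24 - 9 = 15)
(f + (6 - k(-3, 6)))² = (15 + (6 - (14 - 3)))² = (15 + (6 - 1*11))² = (15 + (6 - 11))² = (15 - 5)² = 10² = 100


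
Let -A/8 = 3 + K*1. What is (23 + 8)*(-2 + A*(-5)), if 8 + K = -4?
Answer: -11222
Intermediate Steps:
K = -12 (K = -8 - 4 = -12)
A = 72 (A = -8*(3 - 12*1) = -8*(3 - 12) = -8*(-9) = 72)
(23 + 8)*(-2 + A*(-5)) = (23 + 8)*(-2 + 72*(-5)) = 31*(-2 - 360) = 31*(-362) = -11222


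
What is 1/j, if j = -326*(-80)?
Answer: 1/26080 ≈ 3.8344e-5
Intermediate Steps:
j = 26080
1/j = 1/26080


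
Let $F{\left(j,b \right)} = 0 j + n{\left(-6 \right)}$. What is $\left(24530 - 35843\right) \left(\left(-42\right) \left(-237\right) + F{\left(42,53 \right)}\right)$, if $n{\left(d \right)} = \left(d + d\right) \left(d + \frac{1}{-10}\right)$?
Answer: $- \frac{567188568}{5} \approx -1.1344 \cdot 10^{8}$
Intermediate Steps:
$n{\left(d \right)} = 2 d \left(- \frac{1}{10} + d\right)$ ($n{\left(d \right)} = 2 d \left(d - \frac{1}{10}\right) = 2 d \left(- \frac{1}{10} + d\right)$)
$F{\left(j,b \right)} = \frac{366}{5}$ ($F{\left(j,b \right)} = 0 j + \frac{1}{5} \left(-6\right) \left(-1 + 10 \left(-6\right)\right) = 0 + \frac{1}{5} \left(-6\right) \left(-1 - 60\right) = 0 + \frac{1}{5} \left(-6\right) \left(-61\right) = 0 + \frac{366}{5} = \frac{366}{5}$)
$\left(24530 - 35843\right) \left(\left(-42\right) \left(-237\right) + F{\left(42,53 \right)}\right) = \left(24530 - 35843\right) \left(\left(-42\right) \left(-237\right) + \frac{366}{5}\right) = - 11313 \left(9954 + \frac{366}{5}\right) = \left(-11313\right) \frac{50136}{5} = - \frac{567188568}{5}$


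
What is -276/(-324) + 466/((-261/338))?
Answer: -471857/783 ≈ -602.63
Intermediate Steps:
-276/(-324) + 466/((-261/338)) = -276*(-1/324) + 466/((-261*1/338)) = 23/27 + 466/(-261/338) = 23/27 + 466*(-338/261) = 23/27 - 157508/261 = -471857/783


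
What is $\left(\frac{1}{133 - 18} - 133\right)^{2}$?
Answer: $\frac{233906436}{13225} \approx 17687.0$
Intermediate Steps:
$\left(\frac{1}{133 - 18} - 133\right)^{2} = \left(\frac{1}{115} - 133\right)^{2} = \left(- \frac{15294}{115}\right)^{2} = \frac{233906436}{13225}$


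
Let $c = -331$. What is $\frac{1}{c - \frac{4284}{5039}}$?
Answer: $- \frac{5039}{1672193} \approx -0.0030134$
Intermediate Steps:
$\frac{1}{c - \frac{4284}{5039}} = \frac{1}{-331 - \frac{4284}{5039}} = \frac{1}{- \frac{1672193}{5039}} = - \frac{5039}{1672193}$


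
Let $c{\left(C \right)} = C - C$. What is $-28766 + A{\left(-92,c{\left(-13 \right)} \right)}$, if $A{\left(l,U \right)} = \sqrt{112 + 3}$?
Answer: $-28766 + \sqrt{115} \approx -28755.0$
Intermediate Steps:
$c{\left(C \right)} = 0$
$A{\left(l,U \right)} = \sqrt{115}$
$-28766 + A{\left(-92,c{\left(-13 \right)} \right)} = -28766 + \sqrt{115}$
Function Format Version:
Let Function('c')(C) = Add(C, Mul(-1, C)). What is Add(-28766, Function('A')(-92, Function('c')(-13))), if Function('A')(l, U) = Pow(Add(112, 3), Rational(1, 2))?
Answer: Add(-28766, Pow(115, Rational(1, 2))) ≈ -28755.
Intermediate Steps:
Function('c')(C) = 0
Function('A')(l, U) = Pow(115, Rational(1, 2))
Add(-28766, Function('A')(-92, Function('c')(-13))) = Add(-28766, Pow(115, Rational(1, 2)))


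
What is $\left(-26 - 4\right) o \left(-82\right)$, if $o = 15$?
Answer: $36900$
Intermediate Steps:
$\left(-26 - 4\right) o \left(-82\right) = \left(-26 - 4\right) 15 \left(-82\right) = \left(-30\right) 15 \left(-82\right) = \left(-450\right) \left(-82\right) = 36900$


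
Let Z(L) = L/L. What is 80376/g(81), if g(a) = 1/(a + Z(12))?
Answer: 6590832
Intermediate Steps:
Z(L) = 1
g(a) = 1/(1 + a) (g(a) = 1/(a + 1) = 1/(1 + a))
80376/g(81) = 80376/(1/(1 + 81)) = 80376/(1/82) = 80376*82 = 6590832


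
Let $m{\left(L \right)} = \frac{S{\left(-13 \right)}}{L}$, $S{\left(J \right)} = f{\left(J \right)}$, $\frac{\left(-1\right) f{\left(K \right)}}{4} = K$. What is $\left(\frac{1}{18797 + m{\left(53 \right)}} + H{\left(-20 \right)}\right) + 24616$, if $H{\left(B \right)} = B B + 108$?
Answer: $\frac{25030865385}{996293} \approx 25124.0$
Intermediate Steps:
$f{\left(K \right)} = - 4 K$
$H{\left(B \right)} = 108 + B^{2}$ ($H{\left(B \right)} = B^{2} + 108 = 108 + B^{2}$)
$S{\left(J \right)} = - 4 J$
$m{\left(L \right)} = \frac{52}{L}$ ($m{\left(L \right)} = \frac{\left(-4\right) \left(-13\right)}{L} = \frac{52}{L}$)
$\left(\frac{1}{18797 + m{\left(53 \right)}} + H{\left(-20 \right)}\right) + 24616 = \left(\frac{1}{18797 + \frac{52}{53}} + \left(108 + \left(-20\right)^{2}\right)\right) + 24616 = \left(\frac{1}{18797 + 52 \cdot \frac{1}{53}} + \left(108 + 400\right)\right) + 24616 = \left(\frac{1}{18797 + \frac{52}{53}} + 508\right) + 24616 = \left(\frac{1}{\frac{996293}{53}} + 508\right) + 24616 = \left(\frac{53}{996293} + 508\right) + 24616 = \frac{506116897}{996293} + 24616 = \frac{25030865385}{996293}$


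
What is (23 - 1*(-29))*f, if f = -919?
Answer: -47788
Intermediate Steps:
(23 - 1*(-29))*f = (23 - 1*(-29))*(-919) = (23 + 29)*(-919) = 52*(-919) = -47788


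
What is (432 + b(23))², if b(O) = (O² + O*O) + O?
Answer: 2289169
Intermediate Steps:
b(O) = O + 2*O² (b(O) = (O² + O²) + O = 2*O² + O = O + 2*O²)
(432 + b(23))² = (432 + 23*(1 + 2*23))² = (432 + 23*(1 + 46))² = (432 + 23*47)² = (432 + 1081)² = 1513² = 2289169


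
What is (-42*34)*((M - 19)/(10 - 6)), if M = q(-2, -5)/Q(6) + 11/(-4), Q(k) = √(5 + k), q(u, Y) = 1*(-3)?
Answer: 31059/4 + 1071*√11/11 ≈ 8087.7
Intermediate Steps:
q(u, Y) = -3
M = -11/4 - 3*√11/11 (M = -3/√(5 + 6) + 11/(-4) = -3*√11/11 + 11*(-¼) = -3*√11/11 - 11/4 = -11/4 - 3*√11/11 ≈ -3.6545)
(-42*34)*((M - 19)/(10 - 6)) = (-42*34)*(((-11/4 - 3*√11/11) - 19)/(10 - 6)) = -1428*(-87/4 - 3*√11/11)/4 = -1428*(-87/16 - 3*√11/44) = 31059/4 + 1071*√11/11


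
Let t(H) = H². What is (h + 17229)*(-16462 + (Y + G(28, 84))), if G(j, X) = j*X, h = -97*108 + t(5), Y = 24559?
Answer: 70823322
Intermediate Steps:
h = -10451 (h = -97*108 + 5² = -10476 + 25 = -10451)
G(j, X) = X*j
(h + 17229)*(-16462 + (Y + G(28, 84))) = (-10451 + 17229)*(-16462 + (24559 + 84*28)) = 6778*(-16462 + (24559 + 2352)) = 6778*(-16462 + 26911) = 6778*10449 = 70823322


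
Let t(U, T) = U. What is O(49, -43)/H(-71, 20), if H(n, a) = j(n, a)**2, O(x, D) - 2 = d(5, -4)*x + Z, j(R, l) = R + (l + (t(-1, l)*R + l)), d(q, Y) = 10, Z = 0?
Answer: 123/400 ≈ 0.30750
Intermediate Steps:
j(R, l) = 2*l (j(R, l) = R + (l + (-R + l)) = R + (l + (l - R)) = R + (-R + 2*l) = 2*l)
O(x, D) = 2 + 10*x (O(x, D) = 2 + (10*x + 0) = 2 + 10*x)
H(n, a) = 4*a**2 (H(n, a) = (2*a)**2 = 4*a**2)
O(49, -43)/H(-71, 20) = (2 + 10*49)/((4*20**2)) = (2 + 490)/((4*400)) = 492/1600 = 492*(1/1600) = 123/400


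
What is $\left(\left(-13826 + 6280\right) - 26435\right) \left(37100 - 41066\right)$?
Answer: $134768646$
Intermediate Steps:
$\left(\left(-13826 + 6280\right) - 26435\right) \left(37100 - 41066\right) = \left(-7546 - 26435\right) \left(-3966\right) = \left(-33981\right) \left(-3966\right) = 134768646$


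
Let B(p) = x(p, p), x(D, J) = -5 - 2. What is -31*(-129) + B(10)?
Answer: 3992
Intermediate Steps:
x(D, J) = -7
B(p) = -7
-31*(-129) + B(10) = -31*(-129) - 7 = 3999 - 7 = 3992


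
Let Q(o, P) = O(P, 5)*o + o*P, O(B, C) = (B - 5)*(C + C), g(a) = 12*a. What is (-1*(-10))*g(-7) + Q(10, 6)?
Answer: -680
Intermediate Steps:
O(B, C) = 2*C*(-5 + B) (O(B, C) = (-5 + B)*(2*C) = 2*C*(-5 + B))
Q(o, P) = P*o + o*(-50 + 10*P) (Q(o, P) = (2*5*(-5 + P))*o + o*P = (-50 + 10*P)*o + P*o = o*(-50 + 10*P) + P*o = P*o + o*(-50 + 10*P))
(-1*(-10))*g(-7) + Q(10, 6) = (-1*(-10))*(12*(-7)) + 10*(-50 + 11*6) = 10*(-84) + 10*(-50 + 66) = -840 + 10*16 = -840 + 160 = -680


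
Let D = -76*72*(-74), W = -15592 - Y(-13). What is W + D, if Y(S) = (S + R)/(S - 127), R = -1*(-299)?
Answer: 27253663/70 ≈ 3.8934e+5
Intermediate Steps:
R = 299
Y(S) = (299 + S)/(-127 + S) (Y(S) = (S + 299)/(S - 127) = (299 + S)/(-127 + S))
W = -1091297/70 (W = -15592 - (299 - 13)/(-127 - 13) = -15592 - 286/(-140) = -15592 - (-1)*286/140 = -15592 - 1*(-143/70) = -15592 + 143/70 = -1091297/70 ≈ -15590.)
D = 404928 (D = -5472*(-74) = 404928)
W + D = -1091297/70 + 404928 = 27253663/70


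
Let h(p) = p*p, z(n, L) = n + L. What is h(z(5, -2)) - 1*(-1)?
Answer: 10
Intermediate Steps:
z(n, L) = L + n
h(p) = p²
h(z(5, -2)) - 1*(-1) = (-2 + 5)² - 1*(-1) = 3² + 1 = 9 + 1 = 10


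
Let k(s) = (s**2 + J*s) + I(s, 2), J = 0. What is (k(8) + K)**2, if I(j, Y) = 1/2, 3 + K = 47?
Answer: 47089/4 ≈ 11772.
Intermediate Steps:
K = 44 (K = -3 + 47 = 44)
I(j, Y) = 1/2
k(s) = 1/2 + s**2 (k(s) = (s**2 + 0*s) + 1/2 = (s**2 + 0) + 1/2 = s**2 + 1/2 = 1/2 + s**2)
(k(8) + K)**2 = ((1/2 + 8**2) + 44)**2 = ((1/2 + 64) + 44)**2 = (129/2 + 44)**2 = (217/2)**2 = 47089/4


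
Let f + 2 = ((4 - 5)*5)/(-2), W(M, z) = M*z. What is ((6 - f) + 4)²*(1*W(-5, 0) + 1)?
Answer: 361/4 ≈ 90.250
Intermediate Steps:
f = ½ (f = -2 + ((4 - 5)*5)/(-2) = -2 - 1*5*(-½) = -2 - 5*(-½) = -2 + 5/2 = ½ ≈ 0.50000)
((6 - f) + 4)²*(1*W(-5, 0) + 1) = ((6 - 1*½) + 4)²*(1*(-5*0) + 1) = ((6 - ½) + 4)²*(1*0 + 1) = (11/2 + 4)²*(0 + 1) = (19/2)²*1 = (361/4)*1 = 361/4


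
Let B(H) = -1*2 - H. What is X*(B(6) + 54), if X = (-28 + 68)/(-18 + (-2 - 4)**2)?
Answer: 920/9 ≈ 102.22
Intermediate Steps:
B(H) = -2 - H
X = 20/9 (X = 40/(-18 + (-6)**2) = 40/(-18 + 36) = 40/18 = 40*(1/18) = 20/9 ≈ 2.2222)
X*(B(6) + 54) = 20*((-2 - 1*6) + 54)/9 = 20*((-2 - 6) + 54)/9 = 20*(-8 + 54)/9 = (20/9)*46 = 920/9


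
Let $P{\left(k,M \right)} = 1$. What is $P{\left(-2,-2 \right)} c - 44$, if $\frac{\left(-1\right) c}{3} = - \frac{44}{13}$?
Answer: $- \frac{440}{13} \approx -33.846$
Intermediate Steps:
$c = \frac{132}{13}$ ($c = - 3 \left(- \frac{44}{13}\right) = - 3 \left(\left(-44\right) \frac{1}{13}\right) = \left(-3\right) \left(- \frac{44}{13}\right) = \frac{132}{13} \approx 10.154$)
$P{\left(-2,-2 \right)} c - 44 = 1 \cdot \frac{132}{13} - 44 = \frac{132}{13} - 44 = - \frac{440}{13}$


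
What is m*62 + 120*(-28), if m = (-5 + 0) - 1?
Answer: -3732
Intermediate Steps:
m = -6 (m = -5 - 1 = -6)
m*62 + 120*(-28) = -6*62 + 120*(-28) = -372 - 3360 = -3732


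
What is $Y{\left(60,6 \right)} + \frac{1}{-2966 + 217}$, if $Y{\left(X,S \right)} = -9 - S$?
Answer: $- \frac{41236}{2749} \approx -15.0$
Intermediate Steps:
$Y{\left(60,6 \right)} + \frac{1}{-2966 + 217} = \left(-9 - 6\right) + \frac{1}{-2966 + 217} = \left(-9 - 6\right) + \frac{1}{-2749} = -15 - \frac{1}{2749} = - \frac{41236}{2749}$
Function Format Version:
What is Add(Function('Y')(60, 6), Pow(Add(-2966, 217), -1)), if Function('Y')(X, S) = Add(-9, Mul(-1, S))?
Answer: Rational(-41236, 2749) ≈ -15.000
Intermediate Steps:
Add(Function('Y')(60, 6), Pow(Add(-2966, 217), -1)) = Add(Add(-9, Mul(-1, 6)), Pow(Add(-2966, 217), -1)) = Add(Add(-9, -6), Pow(-2749, -1)) = Add(-15, Rational(-1, 2749)) = Rational(-41236, 2749)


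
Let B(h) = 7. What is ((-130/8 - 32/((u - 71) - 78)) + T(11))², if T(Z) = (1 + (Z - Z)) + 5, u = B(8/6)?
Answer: 8105409/80656 ≈ 100.49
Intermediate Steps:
u = 7
T(Z) = 6 (T(Z) = (1 + 0) + 5 = 1 + 5 = 6)
((-130/8 - 32/((u - 71) - 78)) + T(11))² = ((-130/8 - 32/((7 - 71) - 78)) + 6)² = ((-130*⅛ - 32/(-64 - 78)) + 6)² = ((-65/4 - 32/(-142)) + 6)² = ((-65/4 - 32*(-1/142)) + 6)² = ((-65/4 + 16/71) + 6)² = (-4551/284 + 6)² = (-2847/284)² = 8105409/80656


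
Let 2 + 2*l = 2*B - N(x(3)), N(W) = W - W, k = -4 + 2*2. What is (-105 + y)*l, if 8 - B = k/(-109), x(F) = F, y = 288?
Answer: 1281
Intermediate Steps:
k = 0 (k = -4 + 4 = 0)
B = 8 (B = 8 - 0/(-109) = 8 - 0*(-1)/109 = 8 - 1*0 = 8 + 0 = 8)
N(W) = 0
l = 7 (l = -1 + (2*8 - 1*0)/2 = -1 + (16 + 0)/2 = -1 + (1/2)*16 = -1 + 8 = 7)
(-105 + y)*l = (-105 + 288)*7 = 183*7 = 1281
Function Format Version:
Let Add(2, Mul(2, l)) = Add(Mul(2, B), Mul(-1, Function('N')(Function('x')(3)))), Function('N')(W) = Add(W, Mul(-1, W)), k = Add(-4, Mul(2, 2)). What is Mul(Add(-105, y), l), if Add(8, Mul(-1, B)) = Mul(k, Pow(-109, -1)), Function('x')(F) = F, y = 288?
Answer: 1281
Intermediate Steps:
k = 0 (k = Add(-4, 4) = 0)
B = 8 (B = Add(8, Mul(-1, Mul(0, Pow(-109, -1)))) = Add(8, Mul(-1, Mul(0, Rational(-1, 109)))) = Add(8, Mul(-1, 0)) = Add(8, 0) = 8)
Function('N')(W) = 0
l = 7 (l = Add(-1, Mul(Rational(1, 2), Add(Mul(2, 8), Mul(-1, 0)))) = Add(-1, Mul(Rational(1, 2), Add(16, 0))) = Add(-1, Mul(Rational(1, 2), 16)) = Add(-1, 8) = 7)
Mul(Add(-105, y), l) = Mul(Add(-105, 288), 7) = Mul(183, 7) = 1281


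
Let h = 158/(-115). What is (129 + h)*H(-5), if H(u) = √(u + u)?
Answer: 14677*I*√10/115 ≈ 403.59*I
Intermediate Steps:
h = -158/115 (h = 158*(-1/115) = -158/115 ≈ -1.3739)
H(u) = √2*√u (H(u) = √(2*u) = √2*√u)
(129 + h)*H(-5) = (129 - 158/115)*(√2*√(-5)) = 14677*(√2*(I*√5))/115 = 14677*(I*√10)/115 = 14677*I*√10/115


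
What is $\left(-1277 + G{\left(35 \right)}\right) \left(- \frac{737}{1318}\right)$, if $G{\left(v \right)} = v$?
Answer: $\frac{457677}{659} \approx 694.5$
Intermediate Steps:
$\left(-1277 + G{\left(35 \right)}\right) \left(- \frac{737}{1318}\right) = \left(-1277 + 35\right) \left(- \frac{737}{1318}\right) = - 1242 \left(\left(-737\right) \frac{1}{1318}\right) = \left(-1242\right) \left(- \frac{737}{1318}\right) = \frac{457677}{659}$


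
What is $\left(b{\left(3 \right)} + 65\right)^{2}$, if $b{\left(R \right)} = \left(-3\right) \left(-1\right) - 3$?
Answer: $4225$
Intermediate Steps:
$b{\left(R \right)} = 0$ ($b{\left(R \right)} = 3 - 3 = 0$)
$\left(b{\left(3 \right)} + 65\right)^{2} = \left(0 + 65\right)^{2} = 65^{2} = 4225$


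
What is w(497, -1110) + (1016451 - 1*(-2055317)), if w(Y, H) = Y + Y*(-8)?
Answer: 3068289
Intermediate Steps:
w(Y, H) = -7*Y (w(Y, H) = Y - 8*Y = -7*Y)
w(497, -1110) + (1016451 - 1*(-2055317)) = -7*497 + (1016451 - 1*(-2055317)) = -3479 + (1016451 + 2055317) = -3479 + 3071768 = 3068289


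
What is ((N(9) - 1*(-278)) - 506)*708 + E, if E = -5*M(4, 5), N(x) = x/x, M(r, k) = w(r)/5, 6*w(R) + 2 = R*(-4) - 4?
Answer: -482137/3 ≈ -1.6071e+5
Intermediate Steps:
w(R) = -1 - 2*R/3 (w(R) = -⅓ + (R*(-4) - 4)/6 = -⅓ + (-4*R - 4)/6 = -⅓ + (-4 - 4*R)/6 = -⅓ + (-⅔ - 2*R/3) = -1 - 2*R/3)
M(r, k) = -⅕ - 2*r/15 (M(r, k) = (-1 - 2*r/3)/5 = (-1 - 2*r/3)*(⅕) = -⅕ - 2*r/15)
N(x) = 1
E = 11/3 (E = -5*(-⅕ - 2/15*4) = -5*(-⅕ - 8/15) = -5*(-11/15) = 11/3 ≈ 3.6667)
((N(9) - 1*(-278)) - 506)*708 + E = ((1 - 1*(-278)) - 506)*708 + 11/3 = ((1 + 278) - 506)*708 + 11/3 = (279 - 506)*708 + 11/3 = -227*708 + 11/3 = -160716 + 11/3 = -482137/3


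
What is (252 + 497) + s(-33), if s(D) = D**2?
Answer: 1838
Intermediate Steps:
(252 + 497) + s(-33) = (252 + 497) + (-33)**2 = 749 + 1089 = 1838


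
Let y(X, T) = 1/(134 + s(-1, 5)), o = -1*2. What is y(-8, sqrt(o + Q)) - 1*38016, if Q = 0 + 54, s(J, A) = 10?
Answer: -5474303/144 ≈ -38016.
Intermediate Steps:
o = -2
Q = 54
y(X, T) = 1/144 (y(X, T) = 1/(134 + 10) = 1/144)
y(-8, sqrt(o + Q)) - 1*38016 = 1/144 - 1*38016 = 1/144 - 38016 = -5474303/144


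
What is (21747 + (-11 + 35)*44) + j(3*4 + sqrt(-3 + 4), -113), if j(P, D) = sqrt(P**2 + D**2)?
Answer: 22803 + sqrt(12938) ≈ 22917.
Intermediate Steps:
j(P, D) = sqrt(D**2 + P**2)
(21747 + (-11 + 35)*44) + j(3*4 + sqrt(-3 + 4), -113) = (21747 + (-11 + 35)*44) + sqrt((-113)**2 + (3*4 + sqrt(-3 + 4))**2) = (21747 + 24*44) + sqrt(12769 + (12 + sqrt(1))**2) = (21747 + 1056) + sqrt(12769 + (12 + 1)**2) = 22803 + sqrt(12769 + 13**2) = 22803 + sqrt(12769 + 169) = 22803 + sqrt(12938)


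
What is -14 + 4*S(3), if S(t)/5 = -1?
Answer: -34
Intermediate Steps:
S(t) = -5 (S(t) = 5*(-1) = -5)
-14 + 4*S(3) = -14 + 4*(-5) = -14 - 20 = -34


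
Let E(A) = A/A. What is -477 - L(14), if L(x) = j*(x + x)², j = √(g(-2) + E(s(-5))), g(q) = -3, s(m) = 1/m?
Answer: -477 - 784*I*√2 ≈ -477.0 - 1108.7*I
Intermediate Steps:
s(m) = 1/m
E(A) = 1
j = I*√2 (j = √(-3 + 1) = √(-2) = I*√2 ≈ 1.4142*I)
L(x) = 4*I*√2*x² (L(x) = (I*√2)*(x + x)² = (I*√2)*(2*x)² = (I*√2)*(4*x²) = 4*I*√2*x²)
-477 - L(14) = -477 - 4*I*√2*14² = -477 - 4*I*√2*196 = -477 - 784*I*√2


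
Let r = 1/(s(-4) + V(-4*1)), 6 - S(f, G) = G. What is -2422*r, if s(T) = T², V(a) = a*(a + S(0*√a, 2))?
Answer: -1211/8 ≈ -151.38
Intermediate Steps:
S(f, G) = 6 - G
V(a) = a*(4 + a) (V(a) = a*(a + (6 - 1*2)) = a*(a + (6 - 2)) = a*(a + 4) = a*(4 + a))
r = 1/16 (r = 1/((-4)² + (-4*1)*(4 - 4*1)) = 1/(16 - 4*(4 - 4)) = 1/(16 - 4*0) = 1/(16 + 0) = 1/16 ≈ 0.062500)
-2422*r = -2422*1/16 = -1211/8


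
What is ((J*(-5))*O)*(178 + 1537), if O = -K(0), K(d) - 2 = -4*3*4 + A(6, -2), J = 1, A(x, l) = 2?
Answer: -377300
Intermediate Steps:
K(d) = -44 (K(d) = 2 + (-4*3*4 + 2) = 2 + (-12*4 + 2) = 2 + (-48 + 2) = 2 - 46 = -44)
O = 44 (O = -1*(-44) = 44)
((J*(-5))*O)*(178 + 1537) = ((1*(-5))*44)*(178 + 1537) = -5*44*1715 = -220*1715 = -377300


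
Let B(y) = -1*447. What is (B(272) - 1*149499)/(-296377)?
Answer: 149946/296377 ≈ 0.50593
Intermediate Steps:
B(y) = -447
(B(272) - 1*149499)/(-296377) = (-447 - 1*149499)/(-296377) = (-447 - 149499)*(-1/296377) = -149946*(-1/296377) = 149946/296377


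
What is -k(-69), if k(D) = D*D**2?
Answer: 328509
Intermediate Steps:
k(D) = D**3
-k(-69) = -1*(-69)**3 = -1*(-328509) = 328509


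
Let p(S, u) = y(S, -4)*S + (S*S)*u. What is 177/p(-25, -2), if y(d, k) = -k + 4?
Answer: -177/1450 ≈ -0.12207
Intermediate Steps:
y(d, k) = 4 - k
p(S, u) = 8*S + u*S² (p(S, u) = (4 - 1*(-4))*S + (S*S)*u = (4 + 4)*S + S²*u = 8*S + u*S²)
177/p(-25, -2) = 177/((-25*(8 - 25*(-2)))) = 177/((-25*(8 + 50))) = 177/((-25*58)) = 177/(-1450) = 177*(-1/1450) = -177/1450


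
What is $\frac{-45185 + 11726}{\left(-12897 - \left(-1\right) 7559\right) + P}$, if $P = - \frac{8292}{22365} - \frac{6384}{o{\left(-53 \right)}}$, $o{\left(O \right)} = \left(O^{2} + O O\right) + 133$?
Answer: $\frac{2244931605}{358252466} \approx 6.2663$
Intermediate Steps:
$o{\left(O \right)} = 133 + 2 O^{2}$ ($o{\left(O \right)} = \left(O^{2} + O^{2}\right) + 133 = 2 O^{2} + 133 = 133 + 2 O^{2}$)
$P = - \frac{99356}{67095}$ ($P = - \frac{8292}{22365} - \frac{6384}{133 + 2 \left(-53\right)^{2}} = \left(-8292\right) \frac{1}{22365} - \frac{6384}{133 + 2 \cdot 2809} = - \frac{2764}{7455} - \frac{6384}{133 + 5618} = - \frac{2764}{7455} - \frac{6384}{5751} = - \frac{2764}{7455} - \frac{2128}{1917} = - \frac{99356}{67095} \approx -1.4808$)
$\frac{-45185 + 11726}{\left(-12897 - \left(-1\right) 7559\right) + P} = \frac{-45185 + 11726}{\left(-12897 - \left(-1\right) 7559\right) - \frac{99356}{67095}} = - \frac{33459}{\left(-12897 - -7559\right) - \frac{99356}{67095}} = - \frac{33459}{\left(-12897 + 7559\right) - \frac{99356}{67095}} = - \frac{33459}{-5338 - \frac{99356}{67095}} = - \frac{33459}{- \frac{358252466}{67095}} = \left(-33459\right) \left(- \frac{67095}{358252466}\right) = \frac{2244931605}{358252466}$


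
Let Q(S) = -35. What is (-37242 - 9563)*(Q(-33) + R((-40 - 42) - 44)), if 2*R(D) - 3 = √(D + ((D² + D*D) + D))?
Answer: 3135935/2 - 702075*√35 ≈ -2.5856e+6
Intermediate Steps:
R(D) = 3/2 + √(2*D + 2*D²)/2 (R(D) = 3/2 + √(D + ((D² + D*D) + D))/2 = 3/2 + √(D + ((D² + D²) + D))/2 = 3/2 + √(D + (2*D² + D))/2 = 3/2 + √(D + (D + 2*D²))/2 = 3/2 + √(2*D + 2*D²)/2)
(-37242 - 9563)*(Q(-33) + R((-40 - 42) - 44)) = (-37242 - 9563)*(-35 + (3/2 + √2*√(((-40 - 42) - 44)*(1 + ((-40 - 42) - 44)))/2)) = -46805*(-35 + (3/2 + √2*√((-82 - 44)*(1 + (-82 - 44)))/2)) = -46805*(-35 + (3/2 + √2*√(-126*(1 - 126))/2)) = -46805*(-35 + (3/2 + √2*√(-126*(-125))/2)) = -46805*(-35 + (3/2 + √2*√15750/2)) = -46805*(-35 + (3/2 + √2*(15*√70)/2)) = -46805*(-35 + (3/2 + 15*√35)) = -46805*(-67/2 + 15*√35) = 3135935/2 - 702075*√35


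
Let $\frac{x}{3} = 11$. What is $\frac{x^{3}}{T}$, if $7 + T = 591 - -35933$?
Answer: $\frac{35937}{36517} \approx 0.98412$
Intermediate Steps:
$x = 33$ ($x = 3 \cdot 11 = 33$)
$T = 36517$ ($T = -7 + \left(591 - -35933\right) = -7 + \left(591 + 35933\right) = -7 + 36524 = 36517$)
$\frac{x^{3}}{T} = \frac{33^{3}}{36517} = 35937 \cdot \frac{1}{36517} = \frac{35937}{36517}$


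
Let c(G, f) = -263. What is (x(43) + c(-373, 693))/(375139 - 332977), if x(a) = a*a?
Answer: 793/21081 ≈ 0.037617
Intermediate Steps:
x(a) = a**2
(x(43) + c(-373, 693))/(375139 - 332977) = (43**2 - 263)/(375139 - 332977) = (1849 - 263)/42162 = 1586*(1/42162) = 793/21081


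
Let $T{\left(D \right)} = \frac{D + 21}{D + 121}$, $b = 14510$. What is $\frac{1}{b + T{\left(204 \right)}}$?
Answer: $\frac{13}{188639} \approx 6.8915 \cdot 10^{-5}$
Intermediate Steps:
$T{\left(D \right)} = \frac{21 + D}{121 + D}$
$\frac{1}{b + T{\left(204 \right)}} = \frac{1}{14510 + \frac{21 + 204}{121 + 204}} = \frac{1}{14510 + \frac{1}{325} \cdot 225} = \frac{1}{14510 + \frac{9}{13}} = \frac{1}{\frac{188639}{13}} = \frac{13}{188639}$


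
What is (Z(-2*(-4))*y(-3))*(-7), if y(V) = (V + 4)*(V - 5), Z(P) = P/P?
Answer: 56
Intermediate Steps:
Z(P) = 1
y(V) = (-5 + V)*(4 + V) (y(V) = (4 + V)*(-5 + V) = (-5 + V)*(4 + V))
(Z(-2*(-4))*y(-3))*(-7) = (1*(-20 + (-3)**2 - 1*(-3)))*(-7) = (1*(-20 + 9 + 3))*(-7) = (1*(-8))*(-7) = -8*(-7) = 56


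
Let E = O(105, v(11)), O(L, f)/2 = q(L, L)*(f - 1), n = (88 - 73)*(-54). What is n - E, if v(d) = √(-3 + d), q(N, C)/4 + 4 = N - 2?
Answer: -18 - 1584*√2 ≈ -2258.1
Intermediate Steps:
n = -810 (n = 15*(-54) = -810)
q(N, C) = -24 + 4*N (q(N, C) = -16 + 4*(N - 2) = -16 + 4*(-2 + N) = -16 + (-8 + 4*N) = -24 + 4*N)
O(L, f) = 2*(-1 + f)*(-24 + 4*L) (O(L, f) = 2*((-24 + 4*L)*(f - 1)) = 2*((-24 + 4*L)*(-1 + f)) = 2*((-1 + f)*(-24 + 4*L)) = 2*(-1 + f)*(-24 + 4*L))
E = -792 + 1584*√2 (E = 8*(-1 + √(-3 + 11))*(-6 + 105) = 8*(-1 + √8)*99 = 8*(-1 + 2*√2)*99 = -792 + 1584*√2 ≈ 1448.1)
n - E = -810 - (-792 + 1584*√2) = -810 + (792 - 1584*√2) = -18 - 1584*√2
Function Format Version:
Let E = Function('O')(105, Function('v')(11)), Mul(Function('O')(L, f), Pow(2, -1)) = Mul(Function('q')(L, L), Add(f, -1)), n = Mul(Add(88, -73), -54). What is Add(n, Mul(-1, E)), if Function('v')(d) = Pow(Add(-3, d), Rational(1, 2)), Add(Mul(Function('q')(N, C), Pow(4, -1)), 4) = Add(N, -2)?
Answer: Add(-18, Mul(-1584, Pow(2, Rational(1, 2)))) ≈ -2258.1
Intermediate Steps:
n = -810 (n = Mul(15, -54) = -810)
Function('q')(N, C) = Add(-24, Mul(4, N)) (Function('q')(N, C) = Add(-16, Mul(4, Add(N, -2))) = Add(-16, Mul(4, Add(-2, N))) = Add(-16, Add(-8, Mul(4, N))) = Add(-24, Mul(4, N)))
Function('O')(L, f) = Mul(2, Add(-1, f), Add(-24, Mul(4, L))) (Function('O')(L, f) = Mul(2, Mul(Add(-24, Mul(4, L)), Add(f, -1))) = Mul(2, Mul(Add(-24, Mul(4, L)), Add(-1, f))) = Mul(2, Mul(Add(-1, f), Add(-24, Mul(4, L)))) = Mul(2, Add(-1, f), Add(-24, Mul(4, L))))
E = Add(-792, Mul(1584, Pow(2, Rational(1, 2)))) (E = Mul(8, Add(-1, Pow(Add(-3, 11), Rational(1, 2))), Add(-6, 105)) = Mul(8, Add(-1, Pow(8, Rational(1, 2))), 99) = Mul(8, Add(-1, Mul(2, Pow(2, Rational(1, 2)))), 99) = Add(-792, Mul(1584, Pow(2, Rational(1, 2)))) ≈ 1448.1)
Add(n, Mul(-1, E)) = Add(-810, Mul(-1, Add(-792, Mul(1584, Pow(2, Rational(1, 2)))))) = Add(-810, Add(792, Mul(-1584, Pow(2, Rational(1, 2))))) = Add(-18, Mul(-1584, Pow(2, Rational(1, 2))))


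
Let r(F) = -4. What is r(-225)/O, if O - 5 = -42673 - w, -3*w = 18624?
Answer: 1/9115 ≈ 0.00010971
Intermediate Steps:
w = -6208 (w = -⅓*18624 = -6208)
O = -36460 (O = 5 + (-42673 - 1*(-6208)) = 5 + (-42673 + 6208) = 5 - 36465 = -36460)
r(-225)/O = -4/(-36460) = -4*(-1/36460) = 1/9115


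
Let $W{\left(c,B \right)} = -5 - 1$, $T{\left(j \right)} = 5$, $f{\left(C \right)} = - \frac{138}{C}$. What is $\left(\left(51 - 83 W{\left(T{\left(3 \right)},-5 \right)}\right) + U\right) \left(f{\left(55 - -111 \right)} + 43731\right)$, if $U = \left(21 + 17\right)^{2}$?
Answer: $\frac{7233800772}{83} \approx 8.7154 \cdot 10^{7}$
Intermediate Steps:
$W{\left(c,B \right)} = -6$ ($W{\left(c,B \right)} = -5 - 1 = -6$)
$U = 1444$ ($U = 38^{2} = 1444$)
$\left(\left(51 - 83 W{\left(T{\left(3 \right)},-5 \right)}\right) + U\right) \left(f{\left(55 - -111 \right)} + 43731\right) = \left(\left(51 - -498\right) + 1444\right) \left(- \frac{138}{55 - -111} + 43731\right) = \left(\left(51 + 498\right) + 1444\right) \left(- \frac{138}{55 + 111} + 43731\right) = \left(549 + 1444\right) \left(- \frac{138}{166} + 43731\right) = 1993 \left(\left(-138\right) \frac{1}{166} + 43731\right) = 1993 \left(- \frac{69}{83} + 43731\right) = 1993 \cdot \frac{3629604}{83} = \frac{7233800772}{83}$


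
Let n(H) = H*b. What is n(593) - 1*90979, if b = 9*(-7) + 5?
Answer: -125373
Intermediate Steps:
b = -58 (b = -63 + 5 = -58)
n(H) = -58*H (n(H) = H*(-58) = -58*H)
n(593) - 1*90979 = -58*593 - 1*90979 = -34394 - 90979 = -125373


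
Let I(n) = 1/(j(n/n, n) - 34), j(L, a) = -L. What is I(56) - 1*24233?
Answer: -848156/35 ≈ -24233.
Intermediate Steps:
I(n) = -1/35 (I(n) = 1/(-n/n - 34) = 1/(-1*1 - 34) = 1/(-1 - 34) = 1/(-35) = -1/35)
I(56) - 1*24233 = -1/35 - 1*24233 = -1/35 - 24233 = -848156/35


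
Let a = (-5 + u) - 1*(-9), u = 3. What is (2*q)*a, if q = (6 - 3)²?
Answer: 126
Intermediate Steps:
a = 7 (a = (-5 + 3) - 1*(-9) = -2 + 9 = 7)
q = 9 (q = 3² = 9)
(2*q)*a = (2*9)*7 = 18*7 = 126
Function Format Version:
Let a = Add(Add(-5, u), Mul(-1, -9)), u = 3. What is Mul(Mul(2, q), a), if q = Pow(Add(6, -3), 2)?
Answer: 126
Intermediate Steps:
a = 7 (a = Add(Add(-5, 3), Mul(-1, -9)) = Add(-2, 9) = 7)
q = 9 (q = Pow(3, 2) = 9)
Mul(Mul(2, q), a) = Mul(Mul(2, 9), 7) = Mul(18, 7) = 126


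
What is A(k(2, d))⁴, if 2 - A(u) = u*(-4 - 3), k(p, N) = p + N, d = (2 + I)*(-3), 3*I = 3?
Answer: 4879681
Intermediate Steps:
I = 1 (I = (⅓)*3 = 1)
d = -9 (d = (2 + 1)*(-3) = 3*(-3) = -9)
k(p, N) = N + p
A(u) = 2 + 7*u (A(u) = 2 - u*(-4 - 3) = 2 - u*(-7) = 2 - (-7)*u = 2 + 7*u)
A(k(2, d))⁴ = (2 + 7*(-9 + 2))⁴ = (2 + 7*(-7))⁴ = (2 - 49)⁴ = (-47)⁴ = 4879681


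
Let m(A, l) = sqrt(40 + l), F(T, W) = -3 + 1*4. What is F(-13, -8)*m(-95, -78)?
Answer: I*sqrt(38) ≈ 6.1644*I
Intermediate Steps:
F(T, W) = 1 (F(T, W) = -3 + 4 = 1)
F(-13, -8)*m(-95, -78) = 1*sqrt(40 - 78) = 1*sqrt(-38) = 1*(I*sqrt(38)) = I*sqrt(38)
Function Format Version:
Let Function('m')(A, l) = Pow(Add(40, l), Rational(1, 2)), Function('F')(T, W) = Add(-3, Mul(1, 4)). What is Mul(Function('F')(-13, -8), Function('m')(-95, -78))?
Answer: Mul(I, Pow(38, Rational(1, 2))) ≈ Mul(6.1644, I)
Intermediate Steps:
Function('F')(T, W) = 1 (Function('F')(T, W) = Add(-3, 4) = 1)
Mul(Function('F')(-13, -8), Function('m')(-95, -78)) = Mul(1, Pow(Add(40, -78), Rational(1, 2))) = Mul(1, Pow(-38, Rational(1, 2))) = Mul(1, Mul(I, Pow(38, Rational(1, 2)))) = Mul(I, Pow(38, Rational(1, 2)))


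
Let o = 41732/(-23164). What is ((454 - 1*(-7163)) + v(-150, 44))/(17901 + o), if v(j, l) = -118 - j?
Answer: 44295359/103654258 ≈ 0.42734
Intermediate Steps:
o = -10433/5791 (o = 41732*(-1/23164) = -10433/5791 ≈ -1.8016)
((454 - 1*(-7163)) + v(-150, 44))/(17901 + o) = ((454 - 1*(-7163)) + (-118 - 1*(-150)))/(17901 - 10433/5791) = ((454 + 7163) + (-118 + 150))/(103654258/5791) = (7617 + 32)*(5791/103654258) = 7649*(5791/103654258) = 44295359/103654258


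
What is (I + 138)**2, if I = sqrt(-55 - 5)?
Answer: 18984 + 552*I*sqrt(15) ≈ 18984.0 + 2137.9*I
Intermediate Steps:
I = 2*I*sqrt(15) (I = sqrt(-60) = 2*I*sqrt(15) ≈ 7.746*I)
(I + 138)**2 = (2*I*sqrt(15) + 138)**2 = (138 + 2*I*sqrt(15))**2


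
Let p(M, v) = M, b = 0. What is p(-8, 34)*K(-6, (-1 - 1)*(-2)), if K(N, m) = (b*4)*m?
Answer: 0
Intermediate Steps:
K(N, m) = 0 (K(N, m) = (0*4)*m = 0*m = 0)
p(-8, 34)*K(-6, (-1 - 1)*(-2)) = -8*0 = 0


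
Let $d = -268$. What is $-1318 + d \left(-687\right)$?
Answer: $182798$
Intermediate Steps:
$-1318 + d \left(-687\right) = -1318 - -184116 = -1318 + 184116 = 182798$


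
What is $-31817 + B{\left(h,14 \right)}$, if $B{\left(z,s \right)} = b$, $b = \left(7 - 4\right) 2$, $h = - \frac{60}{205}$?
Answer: $-31811$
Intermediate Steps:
$h = - \frac{12}{41}$ ($h = \left(-60\right) \frac{1}{205} = - \frac{12}{41} \approx -0.29268$)
$b = 6$ ($b = 3 \cdot 2 = 6$)
$B{\left(z,s \right)} = 6$
$-31817 + B{\left(h,14 \right)} = -31817 + 6 = -31811$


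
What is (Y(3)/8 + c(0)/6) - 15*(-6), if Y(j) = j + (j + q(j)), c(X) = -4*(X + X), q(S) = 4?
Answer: 365/4 ≈ 91.250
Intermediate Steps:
c(X) = -8*X
Y(j) = 4 + 2*j (Y(j) = j + (j + 4) = j + (4 + j) = 4 + 2*j)
(Y(3)/8 + c(0)/6) - 15*(-6) = ((4 + 2*3)/8 - 8*0/6) - 15*(-6) = ((4 + 6)*(1/8) + 0*(1/6)) + 90 = (10*(1/8) + 0) + 90 = (5/4 + 0) + 90 = 5/4 + 90 = 365/4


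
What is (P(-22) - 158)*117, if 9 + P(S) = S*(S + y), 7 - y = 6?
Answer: 34515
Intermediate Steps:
y = 1 (y = 7 - 1*6 = 7 - 6 = 1)
P(S) = -9 + S*(1 + S) (P(S) = -9 + S*(S + 1) = -9 + S*(1 + S))
(P(-22) - 158)*117 = ((-9 - 22 + (-22)²) - 158)*117 = ((-9 - 22 + 484) - 158)*117 = (453 - 158)*117 = 295*117 = 34515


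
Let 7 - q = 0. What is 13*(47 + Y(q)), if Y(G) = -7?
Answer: 520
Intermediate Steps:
q = 7 (q = 7 - 1*0 = 7 + 0 = 7)
13*(47 + Y(q)) = 13*(47 - 7) = 13*40 = 520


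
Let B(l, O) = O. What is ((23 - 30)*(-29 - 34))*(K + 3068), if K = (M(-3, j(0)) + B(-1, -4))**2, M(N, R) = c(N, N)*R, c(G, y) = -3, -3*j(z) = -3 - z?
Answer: 1374597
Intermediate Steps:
j(z) = 1 + z/3 (j(z) = -(-3 - z)/3 = 1 + z/3)
M(N, R) = -3*R
K = 49 (K = (-3*(1 + (1/3)*0) - 4)**2 = (-3*(1 + 0) - 4)**2 = (-3*1 - 4)**2 = (-3 - 4)**2 = (-7)**2 = 49)
((23 - 30)*(-29 - 34))*(K + 3068) = ((23 - 30)*(-29 - 34))*(49 + 3068) = -7*(-63)*3117 = 441*3117 = 1374597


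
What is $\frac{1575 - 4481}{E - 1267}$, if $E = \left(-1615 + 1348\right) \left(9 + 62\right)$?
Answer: $\frac{1453}{10112} \approx 0.14369$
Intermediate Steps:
$E = -18957$ ($E = \left(-267\right) 71 = -18957$)
$\frac{1575 - 4481}{E - 1267} = \frac{1575 - 4481}{-18957 - 1267} = - \frac{2906}{-20224} = \left(-2906\right) \left(- \frac{1}{20224}\right) = \frac{1453}{10112}$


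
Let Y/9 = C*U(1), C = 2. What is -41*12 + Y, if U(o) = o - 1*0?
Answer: -474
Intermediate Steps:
U(o) = o (U(o) = o + 0 = o)
Y = 18 (Y = 9*(2*1) = 9*2 = 18)
-41*12 + Y = -41*12 + 18 = -492 + 18 = -474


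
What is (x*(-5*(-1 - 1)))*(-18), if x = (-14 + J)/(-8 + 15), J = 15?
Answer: -180/7 ≈ -25.714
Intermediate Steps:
x = 1/7 (x = (-14 + 15)/(-8 + 15) = 1/7 ≈ 0.14286)
(x*(-5*(-1 - 1)))*(-18) = ((-5*(-1 - 1))/7)*(-18) = ((-5*(-2))/7)*(-18) = ((1/7)*10)*(-18) = (10/7)*(-18) = -180/7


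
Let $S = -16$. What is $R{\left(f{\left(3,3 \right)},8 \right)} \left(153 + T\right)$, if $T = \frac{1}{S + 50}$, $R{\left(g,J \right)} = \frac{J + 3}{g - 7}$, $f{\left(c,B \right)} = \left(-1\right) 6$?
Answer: $- \frac{57233}{442} \approx -129.49$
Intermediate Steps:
$f{\left(c,B \right)} = -6$
$R{\left(g,J \right)} = \frac{3 + J}{-7 + g}$
$T = \frac{1}{34}$ ($T = \frac{1}{-16 + 50} = \frac{1}{34} \approx 0.029412$)
$R{\left(f{\left(3,3 \right)},8 \right)} \left(153 + T\right) = \frac{3 + 8}{-7 - 6} \left(153 + \frac{1}{34}\right) = \frac{1}{-13} \cdot 11 \cdot \frac{5203}{34} = \left(- \frac{1}{13}\right) 11 \cdot \frac{5203}{34} = \left(- \frac{11}{13}\right) \frac{5203}{34} = - \frac{57233}{442}$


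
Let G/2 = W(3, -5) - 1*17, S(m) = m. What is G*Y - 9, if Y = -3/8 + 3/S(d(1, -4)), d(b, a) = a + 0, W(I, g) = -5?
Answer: 81/2 ≈ 40.500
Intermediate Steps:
d(b, a) = a
G = -44 (G = 2*(-5 - 1*17) = 2*(-5 - 17) = 2*(-22) = -44)
Y = -9/8 (Y = -3/8 + 3/(-4) = -3*⅛ + 3*(-¼) = -3/8 - ¾ = -9/8 ≈ -1.1250)
G*Y - 9 = -44*(-9/8) - 9 = 99/2 - 9 = 81/2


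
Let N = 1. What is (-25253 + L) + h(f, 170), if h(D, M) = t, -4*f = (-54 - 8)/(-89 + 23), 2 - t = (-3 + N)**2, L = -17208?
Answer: -42463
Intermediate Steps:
t = -2 (t = 2 - (-3 + 1)**2 = 2 - 1*(-2)**2 = 2 - 1*4 = 2 - 4 = -2)
f = -31/132 (f = -(-54 - 8)/(4*(-89 + 23)) = -(-31)/(2*(-66)) = -(-31)*(-1)/(2*66) = -1/4*31/33 = -31/132 ≈ -0.23485)
h(D, M) = -2
(-25253 + L) + h(f, 170) = (-25253 - 17208) - 2 = -42461 - 2 = -42463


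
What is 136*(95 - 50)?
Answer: 6120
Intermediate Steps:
136*(95 - 50) = 136*45 = 6120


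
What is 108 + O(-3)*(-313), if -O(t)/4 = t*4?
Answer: -14916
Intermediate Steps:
O(t) = -16*t (O(t) = -4*t*4 = -16*t)
108 + O(-3)*(-313) = 108 - 16*(-3)*(-313) = 108 + 48*(-313) = 108 - 15024 = -14916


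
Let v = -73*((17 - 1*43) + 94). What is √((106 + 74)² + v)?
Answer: 38*√19 ≈ 165.64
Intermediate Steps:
v = -4964 (v = -73*((17 - 43) + 94) = -73*(-26 + 94) = -73*68 = -4964)
√((106 + 74)² + v) = √((106 + 74)² - 4964) = √(180² - 4964) = √(32400 - 4964) = √27436 = 38*√19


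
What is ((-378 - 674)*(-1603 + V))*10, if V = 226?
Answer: 14486040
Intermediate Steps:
((-378 - 674)*(-1603 + V))*10 = ((-378 - 674)*(-1603 + 226))*10 = -1052*(-1377)*10 = 1448604*10 = 14486040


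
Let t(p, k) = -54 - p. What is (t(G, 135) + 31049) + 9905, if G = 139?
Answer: 40761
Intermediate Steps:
(t(G, 135) + 31049) + 9905 = ((-54 - 1*139) + 31049) + 9905 = ((-54 - 139) + 31049) + 9905 = (-193 + 31049) + 9905 = 30856 + 9905 = 40761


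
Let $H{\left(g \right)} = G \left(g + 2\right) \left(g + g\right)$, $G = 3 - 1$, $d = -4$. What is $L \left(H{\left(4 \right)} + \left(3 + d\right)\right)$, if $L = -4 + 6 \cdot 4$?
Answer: $1900$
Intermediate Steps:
$G = 2$ ($G = 3 - 1 = 2$)
$L = 20$ ($L = -4 + 24 = 20$)
$H{\left(g \right)} = 4 g \left(2 + g\right)$ ($H{\left(g \right)} = 2 \left(g + 2\right) \left(g + g\right) = 2 \left(2 + g\right) 2 g = 2 \cdot 2 g \left(2 + g\right) = 4 g \left(2 + g\right)$)
$L \left(H{\left(4 \right)} + \left(3 + d\right)\right) = 20 \left(4 \cdot 4 \left(2 + 4\right) + \left(3 - 4\right)\right) = 20 \left(4 \cdot 4 \cdot 6 - 1\right) = 20 \left(96 - 1\right) = 20 \cdot 95 = 1900$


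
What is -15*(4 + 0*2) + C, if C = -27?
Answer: -87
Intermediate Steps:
-15*(4 + 0*2) + C = -15*(4 + 0*2) - 27 = -15*(4 + 0) - 27 = -15*4 - 27 = -60 - 27 = -87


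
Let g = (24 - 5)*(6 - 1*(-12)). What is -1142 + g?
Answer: -800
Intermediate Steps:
g = 342 (g = 19*(6 + 12) = 19*18 = 342)
-1142 + g = -1142 + 342 = -800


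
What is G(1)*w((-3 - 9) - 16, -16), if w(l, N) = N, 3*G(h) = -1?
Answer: 16/3 ≈ 5.3333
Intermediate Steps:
G(h) = -⅓ (G(h) = (⅓)*(-1) = -⅓)
G(1)*w((-3 - 9) - 16, -16) = -⅓*(-16) = 16/3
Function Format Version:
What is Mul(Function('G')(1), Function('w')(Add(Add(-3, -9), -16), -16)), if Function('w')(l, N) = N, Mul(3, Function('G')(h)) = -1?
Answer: Rational(16, 3) ≈ 5.3333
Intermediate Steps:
Function('G')(h) = Rational(-1, 3) (Function('G')(h) = Mul(Rational(1, 3), -1) = Rational(-1, 3))
Mul(Function('G')(1), Function('w')(Add(Add(-3, -9), -16), -16)) = Mul(Rational(-1, 3), -16) = Rational(16, 3)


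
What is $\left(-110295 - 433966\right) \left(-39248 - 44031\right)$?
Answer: $45325511819$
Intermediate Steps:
$\left(-110295 - 433966\right) \left(-39248 - 44031\right) = \left(-544261\right) \left(-83279\right) = 45325511819$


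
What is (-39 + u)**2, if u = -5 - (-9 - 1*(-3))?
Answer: 1444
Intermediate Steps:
u = 1 (u = -5 - (-9 + 3) = -5 - 1*(-6) = -5 + 6 = 1)
(-39 + u)**2 = (-39 + 1)**2 = (-38)**2 = 1444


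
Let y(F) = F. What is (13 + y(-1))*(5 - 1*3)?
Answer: 24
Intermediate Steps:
(13 + y(-1))*(5 - 1*3) = (13 - 1)*(5 - 1*3) = 12*(5 - 3) = 12*2 = 24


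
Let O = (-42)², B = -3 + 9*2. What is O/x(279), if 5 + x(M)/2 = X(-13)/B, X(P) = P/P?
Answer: -6615/37 ≈ -178.78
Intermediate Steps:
X(P) = 1
B = 15 (B = -3 + 18 = 15)
x(M) = -148/15 (x(M) = -10 + 2*(1/15) = -10 + 2/15 = -148/15)
O = 1764
O/x(279) = 1764/(-148/15) = 1764*(-15/148) = -6615/37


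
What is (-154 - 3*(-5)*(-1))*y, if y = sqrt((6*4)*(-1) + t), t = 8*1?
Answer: -676*I ≈ -676.0*I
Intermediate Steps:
t = 8
y = 4*I (y = sqrt((6*4)*(-1) + 8) = sqrt(24*(-1) + 8) = sqrt(-24 + 8) = sqrt(-16) = 4*I ≈ 4.0*I)
(-154 - 3*(-5)*(-1))*y = (-154 - 3*(-5)*(-1))*(4*I) = (-154 + 15*(-1))*(4*I) = (-154 - 15)*(4*I) = -676*I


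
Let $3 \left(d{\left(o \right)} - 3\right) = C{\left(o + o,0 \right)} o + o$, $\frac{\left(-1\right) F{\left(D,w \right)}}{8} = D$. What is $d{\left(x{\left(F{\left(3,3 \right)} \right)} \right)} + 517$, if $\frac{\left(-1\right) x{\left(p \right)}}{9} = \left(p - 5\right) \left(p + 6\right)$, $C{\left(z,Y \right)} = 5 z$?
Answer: $73569634$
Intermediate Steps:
$F{\left(D,w \right)} = - 8 D$
$x{\left(p \right)} = - 9 \left(-5 + p\right) \left(6 + p\right)$ ($x{\left(p \right)} = - 9 \left(p - 5\right) \left(p + 6\right) = - 9 \left(-5 + p\right) \left(6 + p\right)$)
$d{\left(o \right)} = 3 + \frac{o}{3} + \frac{10 o^{2}}{3}$ ($d{\left(o \right)} = 3 + \frac{5 \left(o + o\right) o + o}{3} = 3 + \frac{5 \cdot 2 o o + o}{3} = 3 + \frac{10 o o + o}{3} = 3 + \frac{10 o^{2} + o}{3} = 3 + \frac{o + 10 o^{2}}{3} = 3 + \left(\frac{o}{3} + \frac{10 o^{2}}{3}\right) = 3 + \frac{o}{3} + \frac{10 o^{2}}{3}$)
$d{\left(x{\left(F{\left(3,3 \right)} \right)} \right)} + 517 = \left(3 + \frac{270 - 9 \left(\left(-8\right) 3\right) - 9 \left(\left(-8\right) 3\right)^{2}}{3} + \frac{10 \left(270 - 9 \left(\left(-8\right) 3\right) - 9 \left(\left(-8\right) 3\right)^{2}\right)^{2}}{3}\right) + 517 = \left(3 + \frac{270 - -216 - 9 \left(-24\right)^{2}}{3} + \frac{10 \left(270 - -216 - 9 \left(-24\right)^{2}\right)^{2}}{3}\right) + 517 = \left(3 + \frac{270 + 216 - 5184}{3} + \frac{10 \left(270 + 216 - 5184\right)^{2}}{3}\right) + 517 = \left(3 + \frac{1}{3} \left(-4698\right) + \frac{10 \left(-4698\right)^{2}}{3}\right) + 517 = \left(3 - 1566 + \frac{10}{3} \cdot 22071204\right) + 517 = \left(3 - 1566 + 73570680\right) + 517 = 73569117 + 517 = 73569634$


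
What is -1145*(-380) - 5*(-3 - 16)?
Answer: 435195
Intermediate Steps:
-1145*(-380) - 5*(-3 - 16) = 435100 - 5*(-19) = 435100 + 95 = 435195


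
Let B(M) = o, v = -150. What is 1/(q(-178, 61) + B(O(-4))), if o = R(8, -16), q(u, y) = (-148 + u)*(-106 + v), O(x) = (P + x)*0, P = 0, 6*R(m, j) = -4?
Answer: 3/250366 ≈ 1.1982e-5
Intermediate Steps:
R(m, j) = -2/3 (R(m, j) = (1/6)*(-4) = -2/3)
O(x) = 0 (O(x) = (0 + x)*0 = x*0 = 0)
q(u, y) = 37888 - 256*u (q(u, y) = (-148 + u)*(-106 - 150) = (-148 + u)*(-256) = 37888 - 256*u)
o = -2/3 ≈ -0.66667
B(M) = -2/3
1/(q(-178, 61) + B(O(-4))) = 1/((37888 - 256*(-178)) - 2/3) = 1/((37888 + 45568) - 2/3) = 1/(83456 - 2/3) = 1/(250366/3) = 3/250366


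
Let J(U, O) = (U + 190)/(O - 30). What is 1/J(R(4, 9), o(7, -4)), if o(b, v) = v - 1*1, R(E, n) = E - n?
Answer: -7/37 ≈ -0.18919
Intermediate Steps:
o(b, v) = -1 + v (o(b, v) = v - 1 = -1 + v)
J(U, O) = (190 + U)/(-30 + O)
1/J(R(4, 9), o(7, -4)) = 1/((190 + (4 - 1*9))/(-30 + (-1 - 4))) = 1/((190 + (4 - 9))/(-30 - 5)) = 1/((190 - 5)/(-35)) = 1/(-1/35*185) = 1/(-37/7) = -7/37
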